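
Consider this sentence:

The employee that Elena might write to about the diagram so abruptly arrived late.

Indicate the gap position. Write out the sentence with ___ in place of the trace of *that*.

The employee that Elena might write to ___ about the diagram so abruptly arrived late.

'that' functions as the object of the preposition 'to'. The gap is right after 'to'.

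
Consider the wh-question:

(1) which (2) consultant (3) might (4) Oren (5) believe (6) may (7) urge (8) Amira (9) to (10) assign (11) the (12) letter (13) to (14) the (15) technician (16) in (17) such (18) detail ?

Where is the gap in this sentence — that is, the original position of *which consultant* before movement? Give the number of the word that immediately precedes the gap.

Before movement: Oren might believe which consultant may urge Amira to assign the letter to the technician in such detail.
The filler 'which consultant' is interpreted as the subject of the clause embedded under 'believe'. It moves to the left edge, and the trace sits right after 'believe':
Which consultant might Oren believe ___ may urge Amira to assign the letter to the technician in such detail?
'believe' is word 5.

5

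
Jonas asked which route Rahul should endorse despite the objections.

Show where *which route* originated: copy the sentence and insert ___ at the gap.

Jonas asked which route Rahul should endorse ___ despite the objections.

Before movement: Rahul should endorse which route despite the objections.
'which route' functions as the direct object of 'endorse'. The gap is right after 'endorse'.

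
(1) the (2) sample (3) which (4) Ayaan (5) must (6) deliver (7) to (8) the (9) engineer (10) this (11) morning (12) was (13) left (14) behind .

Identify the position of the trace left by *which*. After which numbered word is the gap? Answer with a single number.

6

The filler 'which' is interpreted as the direct object of 'deliver'. It moves to the left edge, and the trace sits right after 'deliver':
The sample which Ayaan must deliver ___ to the engineer this morning was left behind.
'deliver' is word 6.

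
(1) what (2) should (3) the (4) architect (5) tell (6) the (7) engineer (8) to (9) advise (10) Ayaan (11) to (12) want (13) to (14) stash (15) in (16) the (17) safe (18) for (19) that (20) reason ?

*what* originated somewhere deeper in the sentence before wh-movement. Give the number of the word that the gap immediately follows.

14

Underlying clause: The architect should tell the engineer to advise Ayaan to want to stash what in the safe for that reason.
'what' functions as the direct object of 'stash'. Wh-movement fronts it, leaving a gap right after 'stash':
What should the architect tell the engineer to advise Ayaan to want to stash ___ in the safe for that reason?
'stash' is word 14.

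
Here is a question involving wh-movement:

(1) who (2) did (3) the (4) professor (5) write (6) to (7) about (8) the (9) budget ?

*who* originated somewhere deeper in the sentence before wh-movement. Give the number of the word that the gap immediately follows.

Underlying clause: The professor did write to who about the budget.
'who' is the object of the preposition 'to'. It moves to the left edge, and the trace sits right after 'to':
Who did the professor write to ___ about the budget?
'to' is word 6.

6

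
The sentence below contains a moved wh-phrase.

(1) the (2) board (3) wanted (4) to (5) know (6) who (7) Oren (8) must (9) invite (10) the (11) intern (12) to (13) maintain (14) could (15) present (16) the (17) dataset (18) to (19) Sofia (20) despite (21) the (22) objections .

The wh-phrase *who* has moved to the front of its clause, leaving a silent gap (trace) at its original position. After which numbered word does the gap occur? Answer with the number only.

Pre-movement form: Oren must invite the intern to maintain who could present the dataset to Sofia despite the objections.
The filler 'who' is interpreted as the subject of the clause embedded under 'maintain'. Wh-movement fronts it, leaving a gap right after 'maintain':
The board wanted to know who Oren must invite the intern to maintain ___ could present the dataset to Sofia despite the objections.
'maintain' is word 13.

13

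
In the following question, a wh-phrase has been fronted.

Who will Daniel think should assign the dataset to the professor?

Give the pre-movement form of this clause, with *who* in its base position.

The filler 'who' is interpreted as the subject of the clause embedded under 'think'. It moves to the left edge, and the trace sits right after 'think':
Who will Daniel think ___ should assign the dataset to the professor?

Daniel will think who should assign the dataset to the professor.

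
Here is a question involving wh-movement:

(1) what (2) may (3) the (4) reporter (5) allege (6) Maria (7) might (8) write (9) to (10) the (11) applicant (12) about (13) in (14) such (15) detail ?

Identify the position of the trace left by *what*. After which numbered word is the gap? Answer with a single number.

Before movement: The reporter may allege Maria might write to the applicant about what in such detail.
The filler 'what' is interpreted as the object of the preposition 'about'. Wh-movement fronts it, leaving a gap right after 'about':
What may the reporter allege Maria might write to the applicant about ___ in such detail?
'about' is word 12.

12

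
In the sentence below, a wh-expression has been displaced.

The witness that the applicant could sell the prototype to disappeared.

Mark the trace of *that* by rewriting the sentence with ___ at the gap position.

The filler 'that' is interpreted as the object of the preposition 'to' (recipient of 'sell'). The gap is right after 'to'.

The witness that the applicant could sell the prototype to ___ disappeared.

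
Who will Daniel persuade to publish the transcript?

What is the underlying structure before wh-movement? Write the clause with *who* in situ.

'who' functions as the direct object of 'persuade'. Fronting leaves a gap immediately after 'persuade':
Who will Daniel persuade ___ to publish the transcript?

Daniel will persuade who to publish the transcript.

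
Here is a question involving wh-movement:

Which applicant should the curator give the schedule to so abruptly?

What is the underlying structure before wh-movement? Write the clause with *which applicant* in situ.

'which applicant' functions as the object of the preposition 'to' (recipient of 'give'). Wh-movement fronts it, leaving a gap right after 'to':
Which applicant should the curator give the schedule to ___ so abruptly?

The curator should give the schedule to which applicant so abruptly.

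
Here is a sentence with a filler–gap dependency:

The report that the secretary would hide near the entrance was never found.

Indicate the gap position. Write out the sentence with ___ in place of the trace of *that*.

'that' is the direct object of 'hide'. The gap is right after 'hide'.

The report that the secretary would hide ___ near the entrance was never found.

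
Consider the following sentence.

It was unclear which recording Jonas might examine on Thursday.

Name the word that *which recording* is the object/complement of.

In situ: Jonas might examine which recording on Thursday.
'which recording' is the direct object of 'examine'. It moves to the left edge, and the trace sits right after 'examine':
It was unclear which recording Jonas might examine ___ on Thursday.

examine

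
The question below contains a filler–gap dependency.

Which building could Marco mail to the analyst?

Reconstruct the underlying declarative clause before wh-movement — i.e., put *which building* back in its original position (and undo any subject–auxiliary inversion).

Marco could mail which building to the analyst.

The filler 'which building' is interpreted as the direct object of 'mail'. Fronting leaves a gap immediately after 'mail':
Which building could Marco mail ___ to the analyst?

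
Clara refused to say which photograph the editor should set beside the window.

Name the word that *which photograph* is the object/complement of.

set

In situ: The editor should set which photograph beside the window.
'which photograph' is the direct object of 'set'. Wh-movement fronts it, leaving a gap right after 'set':
Clara refused to say which photograph the editor should set ___ beside the window.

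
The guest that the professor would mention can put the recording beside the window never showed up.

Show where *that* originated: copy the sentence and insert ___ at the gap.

'that' functions as the subject of the clause embedded under 'mention'. The gap is right after 'mention'.

The guest that the professor would mention ___ can put the recording beside the window never showed up.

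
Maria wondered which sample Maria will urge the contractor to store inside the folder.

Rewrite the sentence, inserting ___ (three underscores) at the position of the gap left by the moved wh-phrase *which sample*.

Maria wondered which sample Maria will urge the contractor to store ___ inside the folder.

Before movement: Maria will urge the contractor to store which sample inside the folder.
'which sample' is the direct object of 'store'. The gap is right after 'store'.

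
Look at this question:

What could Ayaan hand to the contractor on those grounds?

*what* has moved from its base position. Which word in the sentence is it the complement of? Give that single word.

hand

Before movement: Ayaan could hand what to the contractor on those grounds.
'what' functions as the direct object of 'hand'. Wh-movement fronts it, leaving a gap right after 'hand':
What could Ayaan hand ___ to the contractor on those grounds?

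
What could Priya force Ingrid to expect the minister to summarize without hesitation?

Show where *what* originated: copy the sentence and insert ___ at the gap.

Underlying clause: Priya could force Ingrid to expect the minister to summarize what without hesitation.
'what' is the direct object of 'summarize'. The gap is right after 'summarize'.

What could Priya force Ingrid to expect the minister to summarize ___ without hesitation?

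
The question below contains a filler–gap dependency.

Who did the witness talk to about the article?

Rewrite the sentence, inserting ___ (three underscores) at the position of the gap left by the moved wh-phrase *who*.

Who did the witness talk to ___ about the article?

Before movement: The witness did talk to who about the article.
'who' functions as the object of the preposition 'to'. The gap is right after 'to'.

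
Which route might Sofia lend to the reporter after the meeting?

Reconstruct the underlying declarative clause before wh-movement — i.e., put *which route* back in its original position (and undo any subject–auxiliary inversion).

The filler 'which route' is interpreted as the direct object of 'lend'. Wh-movement fronts it, leaving a gap right after 'lend':
Which route might Sofia lend ___ to the reporter after the meeting?

Sofia might lend which route to the reporter after the meeting.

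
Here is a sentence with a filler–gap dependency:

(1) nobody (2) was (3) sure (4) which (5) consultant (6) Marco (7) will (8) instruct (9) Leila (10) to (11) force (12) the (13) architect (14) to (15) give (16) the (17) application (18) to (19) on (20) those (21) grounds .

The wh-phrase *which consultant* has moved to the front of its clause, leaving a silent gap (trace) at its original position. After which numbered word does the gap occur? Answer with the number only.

Underlying clause: Marco will instruct Leila to force the architect to give the application to which consultant on those grounds.
'which consultant' functions as the object of the preposition 'to' (recipient of 'give'). Wh-movement fronts it, leaving a gap right after 'to':
Nobody was sure which consultant Marco will instruct Leila to force the architect to give the application to ___ on those grounds.
'to' is word 18.

18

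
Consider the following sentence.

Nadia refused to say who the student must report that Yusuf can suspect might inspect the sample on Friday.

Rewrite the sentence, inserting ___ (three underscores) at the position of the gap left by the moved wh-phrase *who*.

Nadia refused to say who the student must report that Yusuf can suspect ___ might inspect the sample on Friday.

In situ: The student must report that Yusuf can suspect who might inspect the sample on Friday.
The filler 'who' is interpreted as the subject of the clause embedded under 'suspect'. The gap is right after 'suspect'.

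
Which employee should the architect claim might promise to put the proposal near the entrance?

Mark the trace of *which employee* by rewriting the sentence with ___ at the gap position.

Which employee should the architect claim ___ might promise to put the proposal near the entrance?

Before movement: The architect should claim which employee might promise to put the proposal near the entrance.
'which employee' is the subject of the clause embedded under 'claim'. The gap is right after 'claim'.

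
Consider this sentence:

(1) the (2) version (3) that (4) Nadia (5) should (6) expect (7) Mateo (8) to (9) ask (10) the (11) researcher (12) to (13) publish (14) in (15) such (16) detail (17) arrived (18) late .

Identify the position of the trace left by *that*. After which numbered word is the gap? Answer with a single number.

13

'that' is the direct object of 'publish'. Fronting leaves a gap immediately after 'publish':
The version that Nadia should expect Mateo to ask the researcher to publish ___ in such detail arrived late.
'publish' is word 13.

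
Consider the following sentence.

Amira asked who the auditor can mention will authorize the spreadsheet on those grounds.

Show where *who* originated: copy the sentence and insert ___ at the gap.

Amira asked who the auditor can mention ___ will authorize the spreadsheet on those grounds.

Underlying clause: The auditor can mention who will authorize the spreadsheet on those grounds.
'who' functions as the subject of the clause embedded under 'mention'. The gap is right after 'mention'.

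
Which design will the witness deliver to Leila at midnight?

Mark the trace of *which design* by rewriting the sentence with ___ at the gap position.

Which design will the witness deliver ___ to Leila at midnight?

Underlying clause: The witness will deliver which design to Leila at midnight.
The filler 'which design' is interpreted as the direct object of 'deliver'. The gap is right after 'deliver'.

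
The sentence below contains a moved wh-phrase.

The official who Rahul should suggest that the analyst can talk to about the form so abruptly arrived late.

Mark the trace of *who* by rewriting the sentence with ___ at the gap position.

'who' is the object of the preposition 'to'. The gap is right after 'to'.

The official who Rahul should suggest that the analyst can talk to ___ about the form so abruptly arrived late.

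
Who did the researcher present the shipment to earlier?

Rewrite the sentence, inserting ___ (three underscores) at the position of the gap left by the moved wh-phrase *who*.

Underlying clause: The researcher did present the shipment to who earlier.
'who' is the object of the preposition 'to' (recipient of 'present'). The gap is right after 'to'.

Who did the researcher present the shipment to ___ earlier?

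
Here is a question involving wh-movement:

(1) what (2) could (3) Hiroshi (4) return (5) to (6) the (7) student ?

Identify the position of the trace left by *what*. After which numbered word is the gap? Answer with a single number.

Underlying clause: Hiroshi could return what to the student.
'what' functions as the direct object of 'return'. It moves to the left edge, and the trace sits right after 'return':
What could Hiroshi return ___ to the student?
'return' is word 4.

4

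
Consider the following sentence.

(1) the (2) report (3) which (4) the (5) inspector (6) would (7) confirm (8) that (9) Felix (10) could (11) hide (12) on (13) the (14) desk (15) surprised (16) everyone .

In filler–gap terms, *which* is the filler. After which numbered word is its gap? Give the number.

'which' functions as the direct object of 'hide'. It moves to the left edge, and the trace sits right after 'hide':
The report which the inspector would confirm that Felix could hide ___ on the desk surprised everyone.
'hide' is word 11.

11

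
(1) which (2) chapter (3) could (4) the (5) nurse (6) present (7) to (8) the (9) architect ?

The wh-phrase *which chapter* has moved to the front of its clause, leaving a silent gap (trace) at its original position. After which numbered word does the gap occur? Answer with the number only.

6

Before movement: The nurse could present which chapter to the architect.
'which chapter' functions as the direct object of 'present'. Wh-movement fronts it, leaving a gap right after 'present':
Which chapter could the nurse present ___ to the architect?
'present' is word 6.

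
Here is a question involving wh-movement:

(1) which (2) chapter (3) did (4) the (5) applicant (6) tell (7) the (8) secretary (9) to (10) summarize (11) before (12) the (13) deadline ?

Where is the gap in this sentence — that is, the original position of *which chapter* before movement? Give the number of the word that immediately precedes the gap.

10

Pre-movement form: The applicant did tell the secretary to summarize which chapter before the deadline.
The filler 'which chapter' is interpreted as the direct object of 'summarize'. Wh-movement fronts it, leaving a gap right after 'summarize':
Which chapter did the applicant tell the secretary to summarize ___ before the deadline?
'summarize' is word 10.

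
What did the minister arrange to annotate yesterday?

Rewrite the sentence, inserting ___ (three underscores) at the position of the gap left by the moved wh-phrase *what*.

What did the minister arrange to annotate ___ yesterday?

In situ: The minister did arrange to annotate what yesterday.
'what' is the direct object of 'annotate'. The gap is right after 'annotate'.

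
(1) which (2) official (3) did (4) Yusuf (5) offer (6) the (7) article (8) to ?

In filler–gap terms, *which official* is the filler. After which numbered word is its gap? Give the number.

Underlying clause: Yusuf did offer the article to which official.
'which official' functions as the object of the preposition 'to' (recipient of 'offer'). Fronting leaves a gap immediately after 'to':
Which official did Yusuf offer the article to ___?
'to' is word 8.

8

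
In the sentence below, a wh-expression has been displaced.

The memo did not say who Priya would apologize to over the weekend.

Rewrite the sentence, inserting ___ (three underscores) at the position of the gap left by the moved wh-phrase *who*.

Underlying clause: Priya would apologize to who over the weekend.
The filler 'who' is interpreted as the object of the preposition 'to'. The gap is right after 'to'.

The memo did not say who Priya would apologize to ___ over the weekend.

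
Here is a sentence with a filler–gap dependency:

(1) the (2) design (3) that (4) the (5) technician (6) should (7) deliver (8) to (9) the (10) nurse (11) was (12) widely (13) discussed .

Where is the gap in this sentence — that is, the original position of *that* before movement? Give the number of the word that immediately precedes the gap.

7

'that' is the direct object of 'deliver'. Wh-movement fronts it, leaving a gap right after 'deliver':
The design that the technician should deliver ___ to the nurse was widely discussed.
'deliver' is word 7.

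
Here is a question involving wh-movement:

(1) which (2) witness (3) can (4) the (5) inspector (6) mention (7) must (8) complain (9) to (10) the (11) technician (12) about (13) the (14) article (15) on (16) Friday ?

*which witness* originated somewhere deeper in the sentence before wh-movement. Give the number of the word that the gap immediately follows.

Before movement: The inspector can mention which witness must complain to the technician about the article on Friday.
'which witness' is the subject of the clause embedded under 'mention'. Wh-movement fronts it, leaving a gap right after 'mention':
Which witness can the inspector mention ___ must complain to the technician about the article on Friday?
'mention' is word 6.

6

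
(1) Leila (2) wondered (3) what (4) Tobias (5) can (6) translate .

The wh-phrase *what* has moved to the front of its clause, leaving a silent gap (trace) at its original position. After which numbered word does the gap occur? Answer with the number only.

6

Before movement: Tobias can translate what.
The filler 'what' is interpreted as the direct object of 'translate'. It moves to the left edge, and the trace sits right after 'translate':
Leila wondered what Tobias can translate ___.
'translate' is word 6.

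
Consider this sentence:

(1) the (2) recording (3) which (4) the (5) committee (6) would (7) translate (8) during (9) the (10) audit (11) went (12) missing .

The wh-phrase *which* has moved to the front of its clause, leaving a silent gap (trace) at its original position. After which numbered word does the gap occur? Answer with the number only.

7

'which' functions as the direct object of 'translate'. Wh-movement fronts it, leaving a gap right after 'translate':
The recording which the committee would translate ___ during the audit went missing.
'translate' is word 7.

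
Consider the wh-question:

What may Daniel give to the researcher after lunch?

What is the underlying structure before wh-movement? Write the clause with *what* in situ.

'what' is the direct object of 'give'. It moves to the left edge, and the trace sits right after 'give':
What may Daniel give ___ to the researcher after lunch?

Daniel may give what to the researcher after lunch.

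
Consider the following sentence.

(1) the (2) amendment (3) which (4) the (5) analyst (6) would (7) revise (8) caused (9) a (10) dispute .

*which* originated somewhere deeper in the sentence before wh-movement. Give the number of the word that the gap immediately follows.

7

'which' is the direct object of 'revise'. Fronting leaves a gap immediately after 'revise':
The amendment which the analyst would revise ___ caused a dispute.
'revise' is word 7.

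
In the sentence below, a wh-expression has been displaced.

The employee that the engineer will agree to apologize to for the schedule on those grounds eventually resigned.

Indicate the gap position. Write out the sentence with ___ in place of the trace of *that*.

The employee that the engineer will agree to apologize to ___ for the schedule on those grounds eventually resigned.

'that' functions as the object of the preposition 'to'. The gap is right after 'to'.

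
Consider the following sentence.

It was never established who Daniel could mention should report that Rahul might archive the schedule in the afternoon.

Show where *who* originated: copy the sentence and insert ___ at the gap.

It was never established who Daniel could mention ___ should report that Rahul might archive the schedule in the afternoon.

Before movement: Daniel could mention who should report that Rahul might archive the schedule in the afternoon.
The filler 'who' is interpreted as the subject of the clause embedded under 'mention'. The gap is right after 'mention'.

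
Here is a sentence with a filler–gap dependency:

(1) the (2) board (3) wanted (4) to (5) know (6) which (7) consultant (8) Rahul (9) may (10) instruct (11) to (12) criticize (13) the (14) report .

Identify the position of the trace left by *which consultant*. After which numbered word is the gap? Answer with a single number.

Before movement: Rahul may instruct which consultant to criticize the report.
The filler 'which consultant' is interpreted as the direct object of 'instruct'. Fronting leaves a gap immediately after 'instruct':
The board wanted to know which consultant Rahul may instruct ___ to criticize the report.
'instruct' is word 10.

10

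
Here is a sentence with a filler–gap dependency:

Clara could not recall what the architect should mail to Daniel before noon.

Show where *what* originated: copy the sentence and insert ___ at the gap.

Clara could not recall what the architect should mail ___ to Daniel before noon.

Pre-movement form: The architect should mail what to Daniel before noon.
'what' is the direct object of 'mail'. The gap is right after 'mail'.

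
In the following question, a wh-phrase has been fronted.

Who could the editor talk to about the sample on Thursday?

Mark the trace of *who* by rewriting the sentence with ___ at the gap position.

Who could the editor talk to ___ about the sample on Thursday?

Before movement: The editor could talk to who about the sample on Thursday.
'who' is the object of the preposition 'to'. The gap is right after 'to'.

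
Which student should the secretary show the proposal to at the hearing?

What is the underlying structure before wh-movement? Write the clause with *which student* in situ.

The secretary should show the proposal to which student at the hearing.

'which student' is the object of the preposition 'to' (recipient of 'show'). It moves to the left edge, and the trace sits right after 'to':
Which student should the secretary show the proposal to ___ at the hearing?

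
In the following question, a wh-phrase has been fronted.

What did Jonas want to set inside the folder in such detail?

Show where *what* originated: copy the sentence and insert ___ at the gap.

Before movement: Jonas did want to set what inside the folder in such detail.
'what' functions as the direct object of 'set'. The gap is right after 'set'.

What did Jonas want to set ___ inside the folder in such detail?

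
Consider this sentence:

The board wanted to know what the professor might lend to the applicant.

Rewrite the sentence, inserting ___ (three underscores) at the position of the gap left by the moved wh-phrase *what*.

Underlying clause: The professor might lend what to the applicant.
The filler 'what' is interpreted as the direct object of 'lend'. The gap is right after 'lend'.

The board wanted to know what the professor might lend ___ to the applicant.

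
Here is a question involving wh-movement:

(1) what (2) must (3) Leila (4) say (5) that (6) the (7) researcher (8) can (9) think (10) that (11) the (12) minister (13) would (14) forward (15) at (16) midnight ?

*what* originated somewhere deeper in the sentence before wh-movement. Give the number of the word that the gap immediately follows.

Underlying clause: Leila must say that the researcher can think that the minister would forward what at midnight.
The filler 'what' is interpreted as the direct object of 'forward'. Fronting leaves a gap immediately after 'forward':
What must Leila say that the researcher can think that the minister would forward ___ at midnight?
'forward' is word 14.

14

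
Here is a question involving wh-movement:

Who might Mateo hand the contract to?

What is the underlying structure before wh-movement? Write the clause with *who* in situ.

Mateo might hand the contract to who.

The filler 'who' is interpreted as the object of the preposition 'to' (recipient of 'hand'). Fronting leaves a gap immediately after 'to':
Who might Mateo hand the contract to ___?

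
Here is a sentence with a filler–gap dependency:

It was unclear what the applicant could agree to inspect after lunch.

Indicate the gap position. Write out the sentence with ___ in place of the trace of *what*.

Before movement: The applicant could agree to inspect what after lunch.
'what' functions as the direct object of 'inspect'. The gap is right after 'inspect'.

It was unclear what the applicant could agree to inspect ___ after lunch.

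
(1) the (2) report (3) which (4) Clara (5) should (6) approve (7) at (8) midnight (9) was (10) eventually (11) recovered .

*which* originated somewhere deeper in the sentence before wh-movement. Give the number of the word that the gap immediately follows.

6

'which' is the direct object of 'approve'. It moves to the left edge, and the trace sits right after 'approve':
The report which Clara should approve ___ at midnight was eventually recovered.
'approve' is word 6.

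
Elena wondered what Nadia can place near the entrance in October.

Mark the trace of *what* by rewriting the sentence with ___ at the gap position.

Elena wondered what Nadia can place ___ near the entrance in October.

Pre-movement form: Nadia can place what near the entrance in October.
'what' functions as the direct object of 'place'. The gap is right after 'place'.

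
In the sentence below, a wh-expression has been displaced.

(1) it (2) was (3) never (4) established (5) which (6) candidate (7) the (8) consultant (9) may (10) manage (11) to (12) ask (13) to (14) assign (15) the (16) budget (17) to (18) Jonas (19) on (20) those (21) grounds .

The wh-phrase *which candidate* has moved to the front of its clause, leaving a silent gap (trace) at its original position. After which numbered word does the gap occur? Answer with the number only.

12

In situ: The consultant may manage to ask which candidate to assign the budget to Jonas on those grounds.
'which candidate' is the direct object of 'ask'. Wh-movement fronts it, leaving a gap right after 'ask':
It was never established which candidate the consultant may manage to ask ___ to assign the budget to Jonas on those grounds.
'ask' is word 12.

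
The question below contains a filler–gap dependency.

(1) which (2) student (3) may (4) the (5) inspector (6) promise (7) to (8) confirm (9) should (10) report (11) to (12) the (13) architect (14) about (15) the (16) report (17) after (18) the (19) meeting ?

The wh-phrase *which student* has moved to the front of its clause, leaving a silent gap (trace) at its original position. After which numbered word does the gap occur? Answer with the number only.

Pre-movement form: The inspector may promise to confirm which student should report to the architect about the report after the meeting.
The filler 'which student' is interpreted as the subject of the clause embedded under 'confirm'. Fronting leaves a gap immediately after 'confirm':
Which student may the inspector promise to confirm ___ should report to the architect about the report after the meeting?
'confirm' is word 8.

8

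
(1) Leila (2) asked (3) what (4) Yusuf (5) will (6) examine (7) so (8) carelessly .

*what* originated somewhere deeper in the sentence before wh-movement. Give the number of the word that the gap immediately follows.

Underlying clause: Yusuf will examine what so carelessly.
'what' functions as the direct object of 'examine'. Wh-movement fronts it, leaving a gap right after 'examine':
Leila asked what Yusuf will examine ___ so carelessly.
'examine' is word 6.

6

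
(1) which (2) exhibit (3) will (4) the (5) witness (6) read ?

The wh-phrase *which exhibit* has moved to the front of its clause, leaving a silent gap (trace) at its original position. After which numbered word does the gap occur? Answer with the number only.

Underlying clause: The witness will read which exhibit.
The filler 'which exhibit' is interpreted as the direct object of 'read'. Fronting leaves a gap immediately after 'read':
Which exhibit will the witness read ___?
'read' is word 6.

6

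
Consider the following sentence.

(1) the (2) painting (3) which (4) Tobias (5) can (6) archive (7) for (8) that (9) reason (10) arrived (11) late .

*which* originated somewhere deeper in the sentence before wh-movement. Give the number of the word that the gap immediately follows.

The filler 'which' is interpreted as the direct object of 'archive'. It moves to the left edge, and the trace sits right after 'archive':
The painting which Tobias can archive ___ for that reason arrived late.
'archive' is word 6.

6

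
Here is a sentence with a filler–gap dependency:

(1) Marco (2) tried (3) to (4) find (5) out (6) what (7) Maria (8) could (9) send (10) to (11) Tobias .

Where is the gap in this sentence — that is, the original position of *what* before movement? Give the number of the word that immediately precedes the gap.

Underlying clause: Maria could send what to Tobias.
'what' functions as the direct object of 'send'. It moves to the left edge, and the trace sits right after 'send':
Marco tried to find out what Maria could send ___ to Tobias.
'send' is word 9.

9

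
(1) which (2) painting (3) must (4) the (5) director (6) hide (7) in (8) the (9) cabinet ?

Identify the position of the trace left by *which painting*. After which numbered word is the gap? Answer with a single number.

6

Before movement: The director must hide which painting in the cabinet.
'which painting' is the direct object of 'hide'. It moves to the left edge, and the trace sits right after 'hide':
Which painting must the director hide ___ in the cabinet?
'hide' is word 6.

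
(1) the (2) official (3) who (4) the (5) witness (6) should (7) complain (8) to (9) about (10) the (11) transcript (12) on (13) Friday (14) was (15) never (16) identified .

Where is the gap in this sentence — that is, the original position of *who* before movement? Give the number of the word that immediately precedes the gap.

'who' is the object of the preposition 'to'. Wh-movement fronts it, leaving a gap right after 'to':
The official who the witness should complain to ___ about the transcript on Friday was never identified.
'to' is word 8.

8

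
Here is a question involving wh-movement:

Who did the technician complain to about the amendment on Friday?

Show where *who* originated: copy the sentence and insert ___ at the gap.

Who did the technician complain to ___ about the amendment on Friday?

Underlying clause: The technician did complain to who about the amendment on Friday.
The filler 'who' is interpreted as the object of the preposition 'to'. The gap is right after 'to'.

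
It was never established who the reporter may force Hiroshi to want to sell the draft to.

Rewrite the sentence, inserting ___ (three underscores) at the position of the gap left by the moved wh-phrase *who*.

Underlying clause: The reporter may force Hiroshi to want to sell the draft to who.
The filler 'who' is interpreted as the object of the preposition 'to' (recipient of 'sell'). The gap is right after 'to'.

It was never established who the reporter may force Hiroshi to want to sell the draft to ___.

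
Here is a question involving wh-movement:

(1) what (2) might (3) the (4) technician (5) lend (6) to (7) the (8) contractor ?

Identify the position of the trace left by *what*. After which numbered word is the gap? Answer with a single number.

5

In situ: The technician might lend what to the contractor.
'what' is the direct object of 'lend'. It moves to the left edge, and the trace sits right after 'lend':
What might the technician lend ___ to the contractor?
'lend' is word 5.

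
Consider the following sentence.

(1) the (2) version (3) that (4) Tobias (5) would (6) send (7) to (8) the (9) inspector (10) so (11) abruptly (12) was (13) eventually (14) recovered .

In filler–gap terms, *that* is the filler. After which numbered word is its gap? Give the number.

'that' functions as the direct object of 'send'. Wh-movement fronts it, leaving a gap right after 'send':
The version that Tobias would send ___ to the inspector so abruptly was eventually recovered.
'send' is word 6.

6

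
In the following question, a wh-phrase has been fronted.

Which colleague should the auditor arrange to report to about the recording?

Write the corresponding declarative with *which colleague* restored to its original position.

'which colleague' is the object of the preposition 'to'. It moves to the left edge, and the trace sits right after 'to':
Which colleague should the auditor arrange to report to ___ about the recording?

The auditor should arrange to report to which colleague about the recording.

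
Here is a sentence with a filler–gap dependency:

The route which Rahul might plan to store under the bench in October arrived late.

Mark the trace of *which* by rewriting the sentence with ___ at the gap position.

The route which Rahul might plan to store ___ under the bench in October arrived late.

'which' is the direct object of 'store'. The gap is right after 'store'.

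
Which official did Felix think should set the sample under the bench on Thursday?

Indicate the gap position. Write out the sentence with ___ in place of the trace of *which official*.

Which official did Felix think ___ should set the sample under the bench on Thursday?

Pre-movement form: Felix did think which official should set the sample under the bench on Thursday.
'which official' is the subject of the clause embedded under 'think'. The gap is right after 'think'.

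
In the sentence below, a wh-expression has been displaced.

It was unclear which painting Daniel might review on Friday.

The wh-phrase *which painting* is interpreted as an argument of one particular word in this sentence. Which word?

review

Pre-movement form: Daniel might review which painting on Friday.
The filler 'which painting' is interpreted as the direct object of 'review'. It moves to the left edge, and the trace sits right after 'review':
It was unclear which painting Daniel might review ___ on Friday.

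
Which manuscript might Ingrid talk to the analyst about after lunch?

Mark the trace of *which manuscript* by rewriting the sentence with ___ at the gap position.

Which manuscript might Ingrid talk to the analyst about ___ after lunch?

In situ: Ingrid might talk to the analyst about which manuscript after lunch.
'which manuscript' is the object of the preposition 'about'. The gap is right after 'about'.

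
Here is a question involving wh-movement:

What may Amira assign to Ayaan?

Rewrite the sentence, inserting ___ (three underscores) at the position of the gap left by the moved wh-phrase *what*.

In situ: Amira may assign what to Ayaan.
'what' is the direct object of 'assign'. The gap is right after 'assign'.

What may Amira assign ___ to Ayaan?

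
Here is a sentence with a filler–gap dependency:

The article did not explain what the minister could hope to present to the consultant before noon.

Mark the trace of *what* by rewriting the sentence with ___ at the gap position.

Before movement: The minister could hope to present what to the consultant before noon.
'what' is the direct object of 'present'. The gap is right after 'present'.

The article did not explain what the minister could hope to present ___ to the consultant before noon.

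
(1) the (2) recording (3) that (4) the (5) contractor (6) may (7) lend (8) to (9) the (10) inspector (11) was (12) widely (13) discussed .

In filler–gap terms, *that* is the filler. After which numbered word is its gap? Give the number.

'that' functions as the direct object of 'lend'. Wh-movement fronts it, leaving a gap right after 'lend':
The recording that the contractor may lend ___ to the inspector was widely discussed.
'lend' is word 7.

7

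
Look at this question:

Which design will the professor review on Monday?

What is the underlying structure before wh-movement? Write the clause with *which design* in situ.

'which design' is the direct object of 'review'. Fronting leaves a gap immediately after 'review':
Which design will the professor review ___ on Monday?

The professor will review which design on Monday.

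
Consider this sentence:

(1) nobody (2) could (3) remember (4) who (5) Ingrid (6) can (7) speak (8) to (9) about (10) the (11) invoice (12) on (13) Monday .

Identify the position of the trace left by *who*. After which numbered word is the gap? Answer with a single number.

8

Before movement: Ingrid can speak to who about the invoice on Monday.
'who' is the object of the preposition 'to'. Wh-movement fronts it, leaving a gap right after 'to':
Nobody could remember who Ingrid can speak to ___ about the invoice on Monday.
'to' is word 8.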